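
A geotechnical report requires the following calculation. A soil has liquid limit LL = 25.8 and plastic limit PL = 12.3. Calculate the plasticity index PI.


Using PI = LL - PL
PI = 25.8 - 12.3
PI = 13.5


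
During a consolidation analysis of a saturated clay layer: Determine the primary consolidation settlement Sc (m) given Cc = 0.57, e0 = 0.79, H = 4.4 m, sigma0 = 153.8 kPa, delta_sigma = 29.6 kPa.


Using Sc = Cc * H / (1 + e0) * log10((sigma0 + delta_sigma) / sigma0)
Stress ratio = (153.8 + 29.6) / 153.8 = 1.19246
log10(1.19246) = 0.076443
Cc * H / (1 + e0) = 0.57 * 4.4 / (1 + 0.79) = 1.40112
Sc = 1.40112 * 0.076443
Sc = 0.1071 m


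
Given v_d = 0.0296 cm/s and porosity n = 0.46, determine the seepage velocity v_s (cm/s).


Result: 0.06435 cm/s

Derivation:
Using v_s = v_d / n
v_s = 0.0296 / 0.46
v_s = 0.06435 cm/s


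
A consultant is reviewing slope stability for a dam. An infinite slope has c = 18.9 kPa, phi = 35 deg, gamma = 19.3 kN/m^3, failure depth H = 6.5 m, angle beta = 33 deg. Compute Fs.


Using Fs = c / (gamma*H*sin(beta)*cos(beta)) + tan(phi)/tan(beta)
Cohesion contribution = 18.9 / (19.3*6.5*sin(33)*cos(33))
Cohesion contribution = 0.329831
Friction contribution = tan(35)/tan(33) = 1.07823
Fs = 0.329831 + 1.07823
Fs = 1.408


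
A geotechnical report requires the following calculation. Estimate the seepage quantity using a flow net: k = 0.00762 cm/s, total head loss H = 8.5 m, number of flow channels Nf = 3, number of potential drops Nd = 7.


Result: 0.0002776 m^3/s per m

Derivation:
Convert k to m/s for unit consistency with H:
k = 0.00762 cm/s = 0.00762 / 100 m/s = 7.62e-05 m/s
Using q = k * H * Nf / Nd
Nf / Nd = 3 / 7 = 0.4286
q = 7.62e-05 * 8.5 * 0.4286
q = 0.0002776 m^3/s per m


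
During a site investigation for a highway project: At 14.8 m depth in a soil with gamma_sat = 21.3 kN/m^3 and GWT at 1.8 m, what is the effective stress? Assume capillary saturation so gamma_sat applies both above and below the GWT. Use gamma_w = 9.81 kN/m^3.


Total stress = gamma_sat * depth
sigma = 21.3 * 14.8 = 315.24 kPa
Pore water pressure u = gamma_w * (depth - d_wt)
u = 9.81 * (14.8 - 1.8) = 127.53 kPa
Effective stress = sigma - u
sigma' = 315.24 - 127.53 = 187.71 kPa


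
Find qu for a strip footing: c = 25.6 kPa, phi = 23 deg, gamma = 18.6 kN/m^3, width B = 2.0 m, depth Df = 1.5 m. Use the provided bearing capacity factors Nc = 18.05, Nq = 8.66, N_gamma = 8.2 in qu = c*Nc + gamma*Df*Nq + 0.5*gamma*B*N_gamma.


Result: 856.21 kPa

Derivation:
Compute qu = c*Nc + gamma*Df*Nq + 0.5*gamma*B*N_gamma
Term 1: 25.6 * 18.05 = 462.08
Term 2: 18.6 * 1.5 * 8.66 = 241.614
Term 3: 0.5 * 18.6 * 2.0 * 8.2 = 152.52
qu = 462.08 + 241.614 + 152.52
qu = 856.21 kPa


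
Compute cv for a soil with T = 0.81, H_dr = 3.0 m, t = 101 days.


Result: 0.07218 m^2/day

Derivation:
Using cv = T * H_dr^2 / t
H_dr^2 = 3.0^2 = 9.0
cv = 0.81 * 9.0 / 101
cv = 0.07218 m^2/day


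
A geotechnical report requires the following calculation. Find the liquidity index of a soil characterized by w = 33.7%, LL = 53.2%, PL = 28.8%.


Result: 0.201

Derivation:
First compute the plasticity index:
PI = LL - PL = 53.2 - 28.8 = 24.4
Then compute the liquidity index:
LI = (w - PL) / PI
LI = (33.7 - 28.8) / 24.4
LI = 0.201


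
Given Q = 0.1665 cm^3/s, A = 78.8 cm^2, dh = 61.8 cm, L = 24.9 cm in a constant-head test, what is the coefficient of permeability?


Result: 0.000851 cm/s

Derivation:
Compute hydraulic gradient:
i = dh / L = 61.8 / 24.9 = 2.48193
Then apply Darcy's law:
k = Q / (A * i)
k = 0.1665 / (78.8 * 2.48193)
k = 0.1665 / 195.576
k = 0.000851 cm/s


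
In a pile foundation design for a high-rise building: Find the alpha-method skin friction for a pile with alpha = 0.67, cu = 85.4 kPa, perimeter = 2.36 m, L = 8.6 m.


Result: 1161.3 kN

Derivation:
Using Qs = alpha * cu * perimeter * L
Qs = 0.67 * 85.4 * 2.36 * 8.6
Qs = 1161.3 kN


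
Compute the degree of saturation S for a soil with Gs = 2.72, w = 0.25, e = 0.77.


Result: 0.8831

Derivation:
Using S = Gs * w / e
S = 2.72 * 0.25 / 0.77
S = 0.8831


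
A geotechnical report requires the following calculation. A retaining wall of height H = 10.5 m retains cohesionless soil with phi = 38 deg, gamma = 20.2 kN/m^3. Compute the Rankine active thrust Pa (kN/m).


Compute active earth pressure coefficient:
Ka = tan^2(45 - phi/2) = tan^2(26.0) = 0.237883
Compute active force:
Pa = 0.5 * Ka * gamma * H^2
Pa = 0.5 * 0.237883 * 20.2 * 10.5^2
Pa = 264.89 kN/m


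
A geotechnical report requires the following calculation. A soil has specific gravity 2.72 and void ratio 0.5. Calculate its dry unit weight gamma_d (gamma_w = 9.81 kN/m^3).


Using gamma_d = Gs * gamma_w / (1 + e)
gamma_d = 2.72 * 9.81 / (1 + 0.5)
gamma_d = 2.72 * 9.81 / 1.5
gamma_d = 17.789 kN/m^3


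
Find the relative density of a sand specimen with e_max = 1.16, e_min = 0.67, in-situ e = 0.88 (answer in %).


Using Dr = (e_max - e) / (e_max - e_min) * 100
e_max - e = 1.16 - 0.88 = 0.28
e_max - e_min = 1.16 - 0.67 = 0.49
Dr = 0.28 / 0.49 * 100
Dr = 57.14 %


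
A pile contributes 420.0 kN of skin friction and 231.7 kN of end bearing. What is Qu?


Using Qu = Qf + Qb
Qu = 420.0 + 231.7
Qu = 651.7 kN


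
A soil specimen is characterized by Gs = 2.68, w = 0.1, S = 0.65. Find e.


Using the relation e = Gs * w / S
e = 2.68 * 0.1 / 0.65
e = 0.4123


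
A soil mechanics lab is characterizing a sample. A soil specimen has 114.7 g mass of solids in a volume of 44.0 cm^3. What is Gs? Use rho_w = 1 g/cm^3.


Using Gs = m_s / (V_s * rho_w)
Since rho_w = 1 g/cm^3:
Gs = 114.7 / 44.0
Gs = 2.607


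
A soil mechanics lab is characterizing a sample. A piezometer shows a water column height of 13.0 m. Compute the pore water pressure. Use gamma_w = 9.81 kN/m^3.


Using u = gamma_w * h_w
u = 9.81 * 13.0
u = 127.53 kPa


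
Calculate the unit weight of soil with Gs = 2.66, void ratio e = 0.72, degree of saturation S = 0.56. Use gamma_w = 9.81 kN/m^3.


Using gamma = gamma_w * (Gs + S*e) / (1 + e)
Numerator: Gs + S*e = 2.66 + 0.56*0.72 = 3.0632
Denominator: 1 + e = 1 + 0.72 = 1.72
gamma = 9.81 * 3.0632 / 1.72
gamma = 17.471 kN/m^3


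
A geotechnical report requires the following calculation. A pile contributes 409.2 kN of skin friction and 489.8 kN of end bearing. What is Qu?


Using Qu = Qf + Qb
Qu = 409.2 + 489.8
Qu = 899.0 kN


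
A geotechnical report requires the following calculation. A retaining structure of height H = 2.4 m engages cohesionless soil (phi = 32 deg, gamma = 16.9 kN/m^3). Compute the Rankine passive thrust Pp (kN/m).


Result: 158.41 kN/m

Derivation:
Compute passive earth pressure coefficient:
Kp = tan^2(45 + phi/2) = tan^2(61.0) = 3.254588
Compute passive force:
Pp = 0.5 * Kp * gamma * H^2
Pp = 0.5 * 3.254588 * 16.9 * 2.4^2
Pp = 158.41 kN/m


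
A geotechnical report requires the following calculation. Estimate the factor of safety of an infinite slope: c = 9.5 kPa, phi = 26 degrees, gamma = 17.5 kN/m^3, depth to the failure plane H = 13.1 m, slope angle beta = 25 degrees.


Using Fs = c / (gamma*H*sin(beta)*cos(beta)) + tan(phi)/tan(beta)
Cohesion contribution = 9.5 / (17.5*13.1*sin(25)*cos(25))
Cohesion contribution = 0.108191
Friction contribution = tan(26)/tan(25) = 1.04595
Fs = 0.108191 + 1.04595
Fs = 1.154


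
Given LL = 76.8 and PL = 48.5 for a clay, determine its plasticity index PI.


Result: 28.3

Derivation:
Using PI = LL - PL
PI = 76.8 - 48.5
PI = 28.3


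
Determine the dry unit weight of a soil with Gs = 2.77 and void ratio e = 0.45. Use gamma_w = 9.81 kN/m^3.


Using gamma_d = Gs * gamma_w / (1 + e)
gamma_d = 2.77 * 9.81 / (1 + 0.45)
gamma_d = 2.77 * 9.81 / 1.45
gamma_d = 18.74 kN/m^3


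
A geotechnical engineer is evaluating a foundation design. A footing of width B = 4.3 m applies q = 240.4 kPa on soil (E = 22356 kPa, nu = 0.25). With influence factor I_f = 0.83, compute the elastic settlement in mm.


Using Se = q * B * (1 - nu^2) * I_f / E
1 - nu^2 = 1 - 0.25^2 = 0.9375
Se = 240.4 * 4.3 * 0.9375 * 0.83 / 22356
Se = 0.035980 m
Convert to mm: Se = 0.035980 * 1000 = 35.98 mm


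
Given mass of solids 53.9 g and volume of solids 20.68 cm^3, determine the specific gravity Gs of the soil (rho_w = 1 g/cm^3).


Using Gs = m_s / (V_s * rho_w)
Since rho_w = 1 g/cm^3:
Gs = 53.9 / 20.68
Gs = 2.606


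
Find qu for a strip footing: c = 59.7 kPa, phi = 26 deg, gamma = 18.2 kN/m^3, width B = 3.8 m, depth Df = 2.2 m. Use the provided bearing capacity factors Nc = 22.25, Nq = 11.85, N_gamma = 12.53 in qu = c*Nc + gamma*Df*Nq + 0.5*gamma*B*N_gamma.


Compute qu = c*Nc + gamma*Df*Nq + 0.5*gamma*B*N_gamma
Term 1: 59.7 * 22.25 = 1328.325
Term 2: 18.2 * 2.2 * 11.85 = 474.474
Term 3: 0.5 * 18.2 * 3.8 * 12.53 = 433.2874
qu = 1328.325 + 474.474 + 433.2874
qu = 2236.09 kPa


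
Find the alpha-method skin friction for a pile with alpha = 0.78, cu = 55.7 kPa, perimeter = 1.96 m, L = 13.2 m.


Result: 1124.03 kN

Derivation:
Using Qs = alpha * cu * perimeter * L
Qs = 0.78 * 55.7 * 1.96 * 13.2
Qs = 1124.03 kN


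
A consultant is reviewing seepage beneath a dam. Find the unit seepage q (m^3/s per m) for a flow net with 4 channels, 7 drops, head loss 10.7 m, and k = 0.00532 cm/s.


Convert k to m/s for unit consistency with H:
k = 0.00532 cm/s = 0.00532 / 100 m/s = 5.32e-05 m/s
Using q = k * H * Nf / Nd
Nf / Nd = 4 / 7 = 0.5714
q = 5.32e-05 * 10.7 * 0.5714
q = 0.0003253 m^3/s per m


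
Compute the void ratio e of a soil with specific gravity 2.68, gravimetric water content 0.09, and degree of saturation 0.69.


Result: 0.3496

Derivation:
Using the relation e = Gs * w / S
e = 2.68 * 0.09 / 0.69
e = 0.3496


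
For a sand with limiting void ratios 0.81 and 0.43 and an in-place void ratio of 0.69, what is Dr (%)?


Using Dr = (e_max - e) / (e_max - e_min) * 100
e_max - e = 0.81 - 0.69 = 0.12
e_max - e_min = 0.81 - 0.43 = 0.38
Dr = 0.12 / 0.38 * 100
Dr = 31.58 %


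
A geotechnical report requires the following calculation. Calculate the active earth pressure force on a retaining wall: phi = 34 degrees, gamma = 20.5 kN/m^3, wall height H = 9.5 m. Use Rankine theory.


Compute active earth pressure coefficient:
Ka = tan^2(45 - phi/2) = tan^2(28.0) = 0.282715
Compute active force:
Pa = 0.5 * Ka * gamma * H^2
Pa = 0.5 * 0.282715 * 20.5 * 9.5^2
Pa = 261.53 kN/m


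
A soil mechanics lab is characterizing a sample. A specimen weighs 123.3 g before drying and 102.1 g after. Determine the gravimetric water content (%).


Using w = (m_wet - m_dry) / m_dry * 100
m_wet - m_dry = 123.3 - 102.1 = 21.2 g
w = 21.2 / 102.1 * 100
w = 20.76 %


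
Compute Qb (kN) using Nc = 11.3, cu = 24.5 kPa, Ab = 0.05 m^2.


Result: 13.84 kN

Derivation:
Using Qb = Nc * cu * Ab
Qb = 11.3 * 24.5 * 0.05
Qb = 13.84 kN


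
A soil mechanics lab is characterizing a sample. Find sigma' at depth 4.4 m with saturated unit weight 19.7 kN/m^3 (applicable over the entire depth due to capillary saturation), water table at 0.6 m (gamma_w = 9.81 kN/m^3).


Total stress = gamma_sat * depth
sigma = 19.7 * 4.4 = 86.68 kPa
Pore water pressure u = gamma_w * (depth - d_wt)
u = 9.81 * (4.4 - 0.6) = 37.278 kPa
Effective stress = sigma - u
sigma' = 86.68 - 37.278 = 49.4 kPa


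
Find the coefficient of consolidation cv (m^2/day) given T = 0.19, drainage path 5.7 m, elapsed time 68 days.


Using cv = T * H_dr^2 / t
H_dr^2 = 5.7^2 = 32.49
cv = 0.19 * 32.49 / 68
cv = 0.09078 m^2/day


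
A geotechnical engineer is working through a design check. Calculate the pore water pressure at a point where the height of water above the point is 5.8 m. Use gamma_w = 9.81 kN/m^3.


Result: 56.9 kPa

Derivation:
Using u = gamma_w * h_w
u = 9.81 * 5.8
u = 56.9 kPa


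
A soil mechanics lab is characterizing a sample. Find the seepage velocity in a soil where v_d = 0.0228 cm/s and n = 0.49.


Result: 0.04653 cm/s

Derivation:
Using v_s = v_d / n
v_s = 0.0228 / 0.49
v_s = 0.04653 cm/s


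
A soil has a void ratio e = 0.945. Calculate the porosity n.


Result: 0.4859

Derivation:
Using the relation n = e / (1 + e)
n = 0.945 / (1 + 0.945)
n = 0.945 / 1.945
n = 0.4859


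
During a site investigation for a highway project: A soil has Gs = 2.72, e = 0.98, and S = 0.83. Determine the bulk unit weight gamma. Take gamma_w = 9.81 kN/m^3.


Using gamma = gamma_w * (Gs + S*e) / (1 + e)
Numerator: Gs + S*e = 2.72 + 0.83*0.98 = 3.5334
Denominator: 1 + e = 1 + 0.98 = 1.98
gamma = 9.81 * 3.5334 / 1.98
gamma = 17.506 kN/m^3


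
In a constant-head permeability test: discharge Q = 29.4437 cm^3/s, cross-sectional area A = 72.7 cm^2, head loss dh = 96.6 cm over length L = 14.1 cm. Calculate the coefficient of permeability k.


Result: 0.059115 cm/s

Derivation:
Compute hydraulic gradient:
i = dh / L = 96.6 / 14.1 = 6.85106
Then apply Darcy's law:
k = Q / (A * i)
k = 29.4437 / (72.7 * 6.85106)
k = 29.4437 / 498.072
k = 0.059115 cm/s


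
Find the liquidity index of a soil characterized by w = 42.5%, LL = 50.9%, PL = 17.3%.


First compute the plasticity index:
PI = LL - PL = 50.9 - 17.3 = 33.6
Then compute the liquidity index:
LI = (w - PL) / PI
LI = (42.5 - 17.3) / 33.6
LI = 0.75


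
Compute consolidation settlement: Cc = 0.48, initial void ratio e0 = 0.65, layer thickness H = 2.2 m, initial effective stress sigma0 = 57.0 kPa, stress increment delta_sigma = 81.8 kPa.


Using Sc = Cc * H / (1 + e0) * log10((sigma0 + delta_sigma) / sigma0)
Stress ratio = (57.0 + 81.8) / 57.0 = 2.43509
log10(2.43509) = 0.386515
Cc * H / (1 + e0) = 0.48 * 2.2 / (1 + 0.65) = 0.64
Sc = 0.64 * 0.386515
Sc = 0.2474 m


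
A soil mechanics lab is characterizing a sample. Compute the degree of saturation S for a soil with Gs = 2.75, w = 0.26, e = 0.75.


Result: 0.9533

Derivation:
Using S = Gs * w / e
S = 2.75 * 0.26 / 0.75
S = 0.9533


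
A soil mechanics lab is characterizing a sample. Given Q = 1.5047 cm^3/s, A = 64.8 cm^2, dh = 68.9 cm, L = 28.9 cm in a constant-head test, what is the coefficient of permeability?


Compute hydraulic gradient:
i = dh / L = 68.9 / 28.9 = 2.38408
Then apply Darcy's law:
k = Q / (A * i)
k = 1.5047 / (64.8 * 2.38408)
k = 1.5047 / 154.489
k = 0.00974 cm/s


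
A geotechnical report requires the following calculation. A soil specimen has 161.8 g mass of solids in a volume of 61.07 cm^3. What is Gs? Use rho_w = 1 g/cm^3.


Using Gs = m_s / (V_s * rho_w)
Since rho_w = 1 g/cm^3:
Gs = 161.8 / 61.07
Gs = 2.649


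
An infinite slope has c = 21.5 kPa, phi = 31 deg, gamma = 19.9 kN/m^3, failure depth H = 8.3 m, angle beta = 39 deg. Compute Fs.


Using Fs = c / (gamma*H*sin(beta)*cos(beta)) + tan(phi)/tan(beta)
Cohesion contribution = 21.5 / (19.9*8.3*sin(39)*cos(39))
Cohesion contribution = 0.266154
Friction contribution = tan(31)/tan(39) = 0.742001
Fs = 0.266154 + 0.742001
Fs = 1.008


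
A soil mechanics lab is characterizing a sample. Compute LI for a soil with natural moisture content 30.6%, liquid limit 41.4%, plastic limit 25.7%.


Result: 0.312

Derivation:
First compute the plasticity index:
PI = LL - PL = 41.4 - 25.7 = 15.7
Then compute the liquidity index:
LI = (w - PL) / PI
LI = (30.6 - 25.7) / 15.7
LI = 0.312


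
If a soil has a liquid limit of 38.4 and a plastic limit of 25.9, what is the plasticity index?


Result: 12.5

Derivation:
Using PI = LL - PL
PI = 38.4 - 25.9
PI = 12.5


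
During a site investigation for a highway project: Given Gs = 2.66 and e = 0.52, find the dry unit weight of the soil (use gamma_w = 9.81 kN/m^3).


Result: 17.168 kN/m^3

Derivation:
Using gamma_d = Gs * gamma_w / (1 + e)
gamma_d = 2.66 * 9.81 / (1 + 0.52)
gamma_d = 2.66 * 9.81 / 1.52
gamma_d = 17.168 kN/m^3


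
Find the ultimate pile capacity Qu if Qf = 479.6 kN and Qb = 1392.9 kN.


Result: 1872.5 kN

Derivation:
Using Qu = Qf + Qb
Qu = 479.6 + 1392.9
Qu = 1872.5 kN


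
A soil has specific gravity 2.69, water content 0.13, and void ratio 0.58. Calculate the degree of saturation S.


Using S = Gs * w / e
S = 2.69 * 0.13 / 0.58
S = 0.6029


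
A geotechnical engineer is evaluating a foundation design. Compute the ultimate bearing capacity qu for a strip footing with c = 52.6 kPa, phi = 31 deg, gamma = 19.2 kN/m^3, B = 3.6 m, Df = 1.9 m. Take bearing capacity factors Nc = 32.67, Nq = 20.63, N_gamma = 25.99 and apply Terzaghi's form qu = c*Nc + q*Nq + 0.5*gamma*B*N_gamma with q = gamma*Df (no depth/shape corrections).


Result: 3369.24 kPa

Derivation:
Compute qu = c*Nc + gamma*Df*Nq + 0.5*gamma*B*N_gamma
Term 1: 52.6 * 32.67 = 1718.442
Term 2: 19.2 * 1.9 * 20.63 = 752.5824
Term 3: 0.5 * 19.2 * 3.6 * 25.99 = 898.2144
qu = 1718.442 + 752.5824 + 898.2144
qu = 3369.24 kPa


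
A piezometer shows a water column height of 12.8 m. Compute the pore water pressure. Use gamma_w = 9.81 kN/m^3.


Result: 125.57 kPa

Derivation:
Using u = gamma_w * h_w
u = 9.81 * 12.8
u = 125.57 kPa


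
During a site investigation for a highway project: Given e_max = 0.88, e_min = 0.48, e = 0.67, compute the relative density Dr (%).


Result: 52.5 %

Derivation:
Using Dr = (e_max - e) / (e_max - e_min) * 100
e_max - e = 0.88 - 0.67 = 0.21
e_max - e_min = 0.88 - 0.48 = 0.4
Dr = 0.21 / 0.4 * 100
Dr = 52.5 %


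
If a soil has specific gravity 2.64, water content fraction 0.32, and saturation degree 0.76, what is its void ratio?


Result: 1.1116

Derivation:
Using the relation e = Gs * w / S
e = 2.64 * 0.32 / 0.76
e = 1.1116


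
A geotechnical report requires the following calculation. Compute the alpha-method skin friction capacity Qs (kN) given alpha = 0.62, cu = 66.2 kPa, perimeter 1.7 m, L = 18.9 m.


Result: 1318.74 kN

Derivation:
Using Qs = alpha * cu * perimeter * L
Qs = 0.62 * 66.2 * 1.7 * 18.9
Qs = 1318.74 kN


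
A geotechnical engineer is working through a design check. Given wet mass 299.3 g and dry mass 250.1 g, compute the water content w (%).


Using w = (m_wet - m_dry) / m_dry * 100
m_wet - m_dry = 299.3 - 250.1 = 49.2 g
w = 49.2 / 250.1 * 100
w = 19.67 %


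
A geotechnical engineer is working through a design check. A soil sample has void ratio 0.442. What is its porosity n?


Using the relation n = e / (1 + e)
n = 0.442 / (1 + 0.442)
n = 0.442 / 1.442
n = 0.3065


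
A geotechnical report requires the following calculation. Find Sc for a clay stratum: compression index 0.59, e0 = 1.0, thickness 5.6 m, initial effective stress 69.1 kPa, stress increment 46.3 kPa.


Result: 0.3679 m

Derivation:
Using Sc = Cc * H / (1 + e0) * log10((sigma0 + delta_sigma) / sigma0)
Stress ratio = (69.1 + 46.3) / 69.1 = 1.67004
log10(1.67004) = 0.222728
Cc * H / (1 + e0) = 0.59 * 5.6 / (1 + 1.0) = 1.652
Sc = 1.652 * 0.222728
Sc = 0.3679 m


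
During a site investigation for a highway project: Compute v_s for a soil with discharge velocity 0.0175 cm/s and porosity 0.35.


Using v_s = v_d / n
v_s = 0.0175 / 0.35
v_s = 0.05 cm/s


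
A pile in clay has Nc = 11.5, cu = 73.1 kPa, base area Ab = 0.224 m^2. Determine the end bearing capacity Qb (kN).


Using Qb = Nc * cu * Ab
Qb = 11.5 * 73.1 * 0.224
Qb = 188.31 kN


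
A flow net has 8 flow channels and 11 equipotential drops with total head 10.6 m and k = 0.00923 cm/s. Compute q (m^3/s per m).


Convert k to m/s for unit consistency with H:
k = 0.00923 cm/s = 0.00923 / 100 m/s = 9.23e-05 m/s
Using q = k * H * Nf / Nd
Nf / Nd = 8 / 11 = 0.7273
q = 9.23e-05 * 10.6 * 0.7273
q = 0.0007115 m^3/s per m


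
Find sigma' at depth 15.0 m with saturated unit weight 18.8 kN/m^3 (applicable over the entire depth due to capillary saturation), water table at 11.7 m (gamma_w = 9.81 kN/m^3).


Total stress = gamma_sat * depth
sigma = 18.8 * 15.0 = 282.0 kPa
Pore water pressure u = gamma_w * (depth - d_wt)
u = 9.81 * (15.0 - 11.7) = 32.373 kPa
Effective stress = sigma - u
sigma' = 282.0 - 32.373 = 249.63 kPa


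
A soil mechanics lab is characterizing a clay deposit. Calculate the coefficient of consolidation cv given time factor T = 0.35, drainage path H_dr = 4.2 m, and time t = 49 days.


Using cv = T * H_dr^2 / t
H_dr^2 = 4.2^2 = 17.64
cv = 0.35 * 17.64 / 49
cv = 0.126 m^2/day


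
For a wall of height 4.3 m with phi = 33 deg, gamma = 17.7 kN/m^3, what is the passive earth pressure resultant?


Result: 555.07 kN/m

Derivation:
Compute passive earth pressure coefficient:
Kp = tan^2(45 + phi/2) = tan^2(61.5) = 3.39212
Compute passive force:
Pp = 0.5 * Kp * gamma * H^2
Pp = 0.5 * 3.39212 * 17.7 * 4.3^2
Pp = 555.07 kN/m


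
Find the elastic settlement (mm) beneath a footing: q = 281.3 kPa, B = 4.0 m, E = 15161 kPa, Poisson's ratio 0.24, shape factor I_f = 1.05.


Using Se = q * B * (1 - nu^2) * I_f / E
1 - nu^2 = 1 - 0.24^2 = 0.9424
Se = 281.3 * 4.0 * 0.9424 * 1.05 / 15161
Se = 0.073439 m
Convert to mm: Se = 0.073439 * 1000 = 73.439 mm


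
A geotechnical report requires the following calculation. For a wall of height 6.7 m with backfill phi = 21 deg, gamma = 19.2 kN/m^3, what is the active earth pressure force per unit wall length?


Result: 203.56 kN/m

Derivation:
Compute active earth pressure coefficient:
Ka = tan^2(45 - phi/2) = tan^2(34.5) = 0.472355
Compute active force:
Pa = 0.5 * Ka * gamma * H^2
Pa = 0.5 * 0.472355 * 19.2 * 6.7^2
Pa = 203.56 kN/m


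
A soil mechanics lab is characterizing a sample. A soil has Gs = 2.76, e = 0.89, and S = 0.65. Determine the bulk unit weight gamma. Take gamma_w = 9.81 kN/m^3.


Using gamma = gamma_w * (Gs + S*e) / (1 + e)
Numerator: Gs + S*e = 2.76 + 0.65*0.89 = 3.3385
Denominator: 1 + e = 1 + 0.89 = 1.89
gamma = 9.81 * 3.3385 / 1.89
gamma = 17.328 kN/m^3


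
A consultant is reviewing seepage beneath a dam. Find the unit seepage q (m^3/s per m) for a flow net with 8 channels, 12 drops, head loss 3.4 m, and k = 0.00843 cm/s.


Result: 0.0001911 m^3/s per m

Derivation:
Convert k to m/s for unit consistency with H:
k = 0.00843 cm/s = 0.00843 / 100 m/s = 8.43e-05 m/s
Using q = k * H * Nf / Nd
Nf / Nd = 8 / 12 = 0.6667
q = 8.43e-05 * 3.4 * 0.6667
q = 0.0001911 m^3/s per m


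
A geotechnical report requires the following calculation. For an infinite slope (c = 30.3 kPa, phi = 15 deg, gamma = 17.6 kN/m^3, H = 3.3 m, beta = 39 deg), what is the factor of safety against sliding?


Using Fs = c / (gamma*H*sin(beta)*cos(beta)) + tan(phi)/tan(beta)
Cohesion contribution = 30.3 / (17.6*3.3*sin(39)*cos(39))
Cohesion contribution = 1.0667
Friction contribution = tan(15)/tan(39) = 0.33089
Fs = 1.0667 + 0.33089
Fs = 1.398


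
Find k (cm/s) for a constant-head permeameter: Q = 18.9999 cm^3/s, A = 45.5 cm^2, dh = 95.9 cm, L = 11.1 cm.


Compute hydraulic gradient:
i = dh / L = 95.9 / 11.1 = 8.63964
Then apply Darcy's law:
k = Q / (A * i)
k = 18.9999 / (45.5 * 8.63964)
k = 18.9999 / 393.104
k = 0.048333 cm/s


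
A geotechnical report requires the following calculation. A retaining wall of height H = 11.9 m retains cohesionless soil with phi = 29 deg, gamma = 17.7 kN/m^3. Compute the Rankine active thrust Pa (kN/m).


Compute active earth pressure coefficient:
Ka = tan^2(45 - phi/2) = tan^2(30.5) = 0.346974
Compute active force:
Pa = 0.5 * Ka * gamma * H^2
Pa = 0.5 * 0.346974 * 17.7 * 11.9^2
Pa = 434.84 kN/m


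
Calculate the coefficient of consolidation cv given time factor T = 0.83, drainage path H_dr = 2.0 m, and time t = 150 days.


Result: 0.02213 m^2/day

Derivation:
Using cv = T * H_dr^2 / t
H_dr^2 = 2.0^2 = 4.0
cv = 0.83 * 4.0 / 150
cv = 0.02213 m^2/day


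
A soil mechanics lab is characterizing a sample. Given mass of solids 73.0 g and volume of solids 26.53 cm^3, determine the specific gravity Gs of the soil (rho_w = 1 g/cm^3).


Result: 2.752

Derivation:
Using Gs = m_s / (V_s * rho_w)
Since rho_w = 1 g/cm^3:
Gs = 73.0 / 26.53
Gs = 2.752


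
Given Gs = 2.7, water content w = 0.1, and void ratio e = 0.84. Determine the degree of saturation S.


Using S = Gs * w / e
S = 2.7 * 0.1 / 0.84
S = 0.3214


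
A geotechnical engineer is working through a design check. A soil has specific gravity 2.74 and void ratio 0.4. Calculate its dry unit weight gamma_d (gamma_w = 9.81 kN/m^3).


Using gamma_d = Gs * gamma_w / (1 + e)
gamma_d = 2.74 * 9.81 / (1 + 0.4)
gamma_d = 2.74 * 9.81 / 1.4
gamma_d = 19.2 kN/m^3


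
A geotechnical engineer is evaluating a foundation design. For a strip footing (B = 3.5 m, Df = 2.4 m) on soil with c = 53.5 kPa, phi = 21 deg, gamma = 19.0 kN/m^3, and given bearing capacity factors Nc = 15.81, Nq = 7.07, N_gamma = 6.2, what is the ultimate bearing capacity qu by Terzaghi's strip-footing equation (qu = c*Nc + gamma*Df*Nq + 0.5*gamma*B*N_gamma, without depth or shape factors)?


Compute qu = c*Nc + gamma*Df*Nq + 0.5*gamma*B*N_gamma
Term 1: 53.5 * 15.81 = 845.835
Term 2: 19.0 * 2.4 * 7.07 = 322.392
Term 3: 0.5 * 19.0 * 3.5 * 6.2 = 206.15
qu = 845.835 + 322.392 + 206.15
qu = 1374.38 kPa


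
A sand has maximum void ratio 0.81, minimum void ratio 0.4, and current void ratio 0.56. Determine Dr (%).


Using Dr = (e_max - e) / (e_max - e_min) * 100
e_max - e = 0.81 - 0.56 = 0.25
e_max - e_min = 0.81 - 0.4 = 0.41
Dr = 0.25 / 0.41 * 100
Dr = 60.98 %


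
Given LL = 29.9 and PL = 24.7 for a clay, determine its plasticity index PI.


Using PI = LL - PL
PI = 29.9 - 24.7
PI = 5.2


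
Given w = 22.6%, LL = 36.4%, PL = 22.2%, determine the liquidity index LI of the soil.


First compute the plasticity index:
PI = LL - PL = 36.4 - 22.2 = 14.2
Then compute the liquidity index:
LI = (w - PL) / PI
LI = (22.6 - 22.2) / 14.2
LI = 0.028


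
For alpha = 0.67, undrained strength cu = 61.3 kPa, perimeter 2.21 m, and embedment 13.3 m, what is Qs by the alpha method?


Result: 1207.2 kN

Derivation:
Using Qs = alpha * cu * perimeter * L
Qs = 0.67 * 61.3 * 2.21 * 13.3
Qs = 1207.2 kN


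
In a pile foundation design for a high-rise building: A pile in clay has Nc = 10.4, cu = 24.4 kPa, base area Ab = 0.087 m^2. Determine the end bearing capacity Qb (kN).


Using Qb = Nc * cu * Ab
Qb = 10.4 * 24.4 * 0.087
Qb = 22.08 kN


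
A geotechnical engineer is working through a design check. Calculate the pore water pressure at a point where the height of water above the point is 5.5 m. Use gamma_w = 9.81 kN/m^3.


Using u = gamma_w * h_w
u = 9.81 * 5.5
u = 53.96 kPa


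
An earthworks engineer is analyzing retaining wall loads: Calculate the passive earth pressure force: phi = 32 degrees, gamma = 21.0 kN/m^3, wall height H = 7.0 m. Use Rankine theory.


Result: 1674.49 kN/m

Derivation:
Compute passive earth pressure coefficient:
Kp = tan^2(45 + phi/2) = tan^2(61.0) = 3.254588
Compute passive force:
Pp = 0.5 * Kp * gamma * H^2
Pp = 0.5 * 3.254588 * 21.0 * 7.0^2
Pp = 1674.49 kN/m


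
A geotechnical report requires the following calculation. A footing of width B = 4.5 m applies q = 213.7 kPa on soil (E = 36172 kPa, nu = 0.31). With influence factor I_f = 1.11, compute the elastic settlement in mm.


Using Se = q * B * (1 - nu^2) * I_f / E
1 - nu^2 = 1 - 0.31^2 = 0.9039
Se = 213.7 * 4.5 * 0.9039 * 1.11 / 36172
Se = 0.026674 m
Convert to mm: Se = 0.026674 * 1000 = 26.674 mm


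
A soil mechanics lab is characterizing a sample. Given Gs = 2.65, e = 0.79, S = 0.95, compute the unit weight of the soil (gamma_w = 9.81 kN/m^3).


Using gamma = gamma_w * (Gs + S*e) / (1 + e)
Numerator: Gs + S*e = 2.65 + 0.95*0.79 = 3.4005
Denominator: 1 + e = 1 + 0.79 = 1.79
gamma = 9.81 * 3.4005 / 1.79
gamma = 18.636 kN/m^3


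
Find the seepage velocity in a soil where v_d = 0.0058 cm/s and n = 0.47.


Result: 0.01234 cm/s

Derivation:
Using v_s = v_d / n
v_s = 0.0058 / 0.47
v_s = 0.01234 cm/s


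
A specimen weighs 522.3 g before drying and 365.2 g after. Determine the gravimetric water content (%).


Using w = (m_wet - m_dry) / m_dry * 100
m_wet - m_dry = 522.3 - 365.2 = 157.1 g
w = 157.1 / 365.2 * 100
w = 43.02 %


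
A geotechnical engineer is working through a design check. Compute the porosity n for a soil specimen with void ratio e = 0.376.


Using the relation n = e / (1 + e)
n = 0.376 / (1 + 0.376)
n = 0.376 / 1.376
n = 0.2733


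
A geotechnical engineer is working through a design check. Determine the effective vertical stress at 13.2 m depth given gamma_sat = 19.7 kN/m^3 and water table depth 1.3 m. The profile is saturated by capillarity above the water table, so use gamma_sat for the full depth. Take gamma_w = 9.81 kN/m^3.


Total stress = gamma_sat * depth
sigma = 19.7 * 13.2 = 260.04 kPa
Pore water pressure u = gamma_w * (depth - d_wt)
u = 9.81 * (13.2 - 1.3) = 116.739 kPa
Effective stress = sigma - u
sigma' = 260.04 - 116.739 = 143.3 kPa


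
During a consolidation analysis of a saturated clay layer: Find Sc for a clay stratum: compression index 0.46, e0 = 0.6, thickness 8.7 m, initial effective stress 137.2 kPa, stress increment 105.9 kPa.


Result: 0.6214 m

Derivation:
Using Sc = Cc * H / (1 + e0) * log10((sigma0 + delta_sigma) / sigma0)
Stress ratio = (137.2 + 105.9) / 137.2 = 1.77187
log10(1.77187) = 0.248431
Cc * H / (1 + e0) = 0.46 * 8.7 / (1 + 0.6) = 2.50125
Sc = 2.50125 * 0.248431
Sc = 0.6214 m


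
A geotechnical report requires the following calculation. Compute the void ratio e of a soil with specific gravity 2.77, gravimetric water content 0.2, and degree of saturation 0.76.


Using the relation e = Gs * w / S
e = 2.77 * 0.2 / 0.76
e = 0.7289


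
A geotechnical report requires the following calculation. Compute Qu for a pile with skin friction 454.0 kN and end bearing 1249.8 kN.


Using Qu = Qf + Qb
Qu = 454.0 + 1249.8
Qu = 1703.8 kN


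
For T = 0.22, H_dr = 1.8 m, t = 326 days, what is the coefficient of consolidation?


Using cv = T * H_dr^2 / t
H_dr^2 = 1.8^2 = 3.24
cv = 0.22 * 3.24 / 326
cv = 0.00219 m^2/day


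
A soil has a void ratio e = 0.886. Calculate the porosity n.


Result: 0.4698

Derivation:
Using the relation n = e / (1 + e)
n = 0.886 / (1 + 0.886)
n = 0.886 / 1.886
n = 0.4698


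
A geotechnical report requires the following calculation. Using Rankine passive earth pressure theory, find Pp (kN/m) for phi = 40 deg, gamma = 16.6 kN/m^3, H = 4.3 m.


Result: 705.78 kN/m

Derivation:
Compute passive earth pressure coefficient:
Kp = tan^2(45 + phi/2) = tan^2(65.0) = 4.59891
Compute passive force:
Pp = 0.5 * Kp * gamma * H^2
Pp = 0.5 * 4.59891 * 16.6 * 4.3^2
Pp = 705.78 kN/m


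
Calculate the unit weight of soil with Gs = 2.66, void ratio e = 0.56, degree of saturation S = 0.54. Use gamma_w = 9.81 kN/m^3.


Result: 18.629 kN/m^3

Derivation:
Using gamma = gamma_w * (Gs + S*e) / (1 + e)
Numerator: Gs + S*e = 2.66 + 0.54*0.56 = 2.9624
Denominator: 1 + e = 1 + 0.56 = 1.56
gamma = 9.81 * 2.9624 / 1.56
gamma = 18.629 kN/m^3


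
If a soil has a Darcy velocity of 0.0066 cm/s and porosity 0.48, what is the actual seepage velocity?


Using v_s = v_d / n
v_s = 0.0066 / 0.48
v_s = 0.01375 cm/s


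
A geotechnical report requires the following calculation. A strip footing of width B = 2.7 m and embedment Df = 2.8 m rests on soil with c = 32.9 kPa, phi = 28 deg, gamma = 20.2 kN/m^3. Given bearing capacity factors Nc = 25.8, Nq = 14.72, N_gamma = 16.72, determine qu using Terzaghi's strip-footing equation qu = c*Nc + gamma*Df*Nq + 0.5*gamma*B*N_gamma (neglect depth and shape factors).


Result: 2137.34 kPa

Derivation:
Compute qu = c*Nc + gamma*Df*Nq + 0.5*gamma*B*N_gamma
Term 1: 32.9 * 25.8 = 848.82
Term 2: 20.2 * 2.8 * 14.72 = 832.5632
Term 3: 0.5 * 20.2 * 2.7 * 16.72 = 455.9544
qu = 848.82 + 832.5632 + 455.9544
qu = 2137.34 kPa


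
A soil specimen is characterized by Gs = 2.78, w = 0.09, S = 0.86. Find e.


Using the relation e = Gs * w / S
e = 2.78 * 0.09 / 0.86
e = 0.2909


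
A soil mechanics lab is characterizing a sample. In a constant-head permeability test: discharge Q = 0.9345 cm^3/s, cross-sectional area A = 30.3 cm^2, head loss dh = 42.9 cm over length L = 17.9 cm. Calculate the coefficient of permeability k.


Compute hydraulic gradient:
i = dh / L = 42.9 / 17.9 = 2.39665
Then apply Darcy's law:
k = Q / (A * i)
k = 0.9345 / (30.3 * 2.39665)
k = 0.9345 / 72.6184
k = 0.012869 cm/s


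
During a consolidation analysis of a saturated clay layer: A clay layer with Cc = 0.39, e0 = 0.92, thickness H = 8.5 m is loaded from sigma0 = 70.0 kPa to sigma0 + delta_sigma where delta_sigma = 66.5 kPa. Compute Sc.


Using Sc = Cc * H / (1 + e0) * log10((sigma0 + delta_sigma) / sigma0)
Stress ratio = (70.0 + 66.5) / 70.0 = 1.95
log10(1.95) = 0.290035
Cc * H / (1 + e0) = 0.39 * 8.5 / (1 + 0.92) = 1.72656
Sc = 1.72656 * 0.290035
Sc = 0.5008 m


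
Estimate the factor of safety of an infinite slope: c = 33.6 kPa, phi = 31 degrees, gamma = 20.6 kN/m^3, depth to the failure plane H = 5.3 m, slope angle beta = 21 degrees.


Using Fs = c / (gamma*H*sin(beta)*cos(beta)) + tan(phi)/tan(beta)
Cohesion contribution = 33.6 / (20.6*5.3*sin(21)*cos(21))
Cohesion contribution = 0.919846
Friction contribution = tan(31)/tan(21) = 1.5653
Fs = 0.919846 + 1.5653
Fs = 2.485


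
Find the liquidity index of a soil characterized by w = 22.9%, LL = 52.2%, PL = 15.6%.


First compute the plasticity index:
PI = LL - PL = 52.2 - 15.6 = 36.6
Then compute the liquidity index:
LI = (w - PL) / PI
LI = (22.9 - 15.6) / 36.6
LI = 0.199


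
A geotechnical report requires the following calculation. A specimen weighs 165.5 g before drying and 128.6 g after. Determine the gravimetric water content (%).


Using w = (m_wet - m_dry) / m_dry * 100
m_wet - m_dry = 165.5 - 128.6 = 36.9 g
w = 36.9 / 128.6 * 100
w = 28.69 %


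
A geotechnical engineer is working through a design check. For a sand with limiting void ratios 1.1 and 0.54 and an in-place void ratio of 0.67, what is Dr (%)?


Result: 76.79 %

Derivation:
Using Dr = (e_max - e) / (e_max - e_min) * 100
e_max - e = 1.1 - 0.67 = 0.43
e_max - e_min = 1.1 - 0.54 = 0.56
Dr = 0.43 / 0.56 * 100
Dr = 76.79 %


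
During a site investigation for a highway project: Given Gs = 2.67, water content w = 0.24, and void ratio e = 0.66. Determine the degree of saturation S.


Using S = Gs * w / e
S = 2.67 * 0.24 / 0.66
S = 0.9709


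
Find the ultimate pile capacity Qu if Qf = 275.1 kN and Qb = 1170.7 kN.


Using Qu = Qf + Qb
Qu = 275.1 + 1170.7
Qu = 1445.8 kN


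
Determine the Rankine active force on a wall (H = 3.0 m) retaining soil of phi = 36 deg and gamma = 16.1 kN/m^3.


Compute active earth pressure coefficient:
Ka = tan^2(45 - phi/2) = tan^2(27.0) = 0.259616
Compute active force:
Pa = 0.5 * Ka * gamma * H^2
Pa = 0.5 * 0.259616 * 16.1 * 3.0^2
Pa = 18.81 kN/m


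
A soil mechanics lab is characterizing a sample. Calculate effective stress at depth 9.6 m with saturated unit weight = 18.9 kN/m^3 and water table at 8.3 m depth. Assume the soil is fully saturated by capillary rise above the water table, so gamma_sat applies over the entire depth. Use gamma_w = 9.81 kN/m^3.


Total stress = gamma_sat * depth
sigma = 18.9 * 9.6 = 181.44 kPa
Pore water pressure u = gamma_w * (depth - d_wt)
u = 9.81 * (9.6 - 8.3) = 12.753 kPa
Effective stress = sigma - u
sigma' = 181.44 - 12.753 = 168.69 kPa


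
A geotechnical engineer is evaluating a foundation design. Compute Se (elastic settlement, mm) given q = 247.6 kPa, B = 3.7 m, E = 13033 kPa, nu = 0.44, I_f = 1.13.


Using Se = q * B * (1 - nu^2) * I_f / E
1 - nu^2 = 1 - 0.44^2 = 0.8064
Se = 247.6 * 3.7 * 0.8064 * 1.13 / 13033
Se = 0.064053 m
Convert to mm: Se = 0.064053 * 1000 = 64.053 mm


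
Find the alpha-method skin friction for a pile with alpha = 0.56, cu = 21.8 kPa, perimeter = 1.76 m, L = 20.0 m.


Result: 429.72 kN

Derivation:
Using Qs = alpha * cu * perimeter * L
Qs = 0.56 * 21.8 * 1.76 * 20.0
Qs = 429.72 kN


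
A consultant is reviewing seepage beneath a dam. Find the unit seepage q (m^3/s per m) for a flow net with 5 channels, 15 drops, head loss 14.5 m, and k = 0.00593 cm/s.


Convert k to m/s for unit consistency with H:
k = 0.00593 cm/s = 0.00593 / 100 m/s = 5.93e-05 m/s
Using q = k * H * Nf / Nd
Nf / Nd = 5 / 15 = 0.3333
q = 5.93e-05 * 14.5 * 0.3333
q = 0.0002866 m^3/s per m


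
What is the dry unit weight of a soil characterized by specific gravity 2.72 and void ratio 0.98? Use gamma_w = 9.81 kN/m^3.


Using gamma_d = Gs * gamma_w / (1 + e)
gamma_d = 2.72 * 9.81 / (1 + 0.98)
gamma_d = 2.72 * 9.81 / 1.98
gamma_d = 13.476 kN/m^3


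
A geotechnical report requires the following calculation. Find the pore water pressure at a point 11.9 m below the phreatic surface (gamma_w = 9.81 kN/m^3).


Result: 116.74 kPa

Derivation:
Using u = gamma_w * h_w
u = 9.81 * 11.9
u = 116.74 kPa


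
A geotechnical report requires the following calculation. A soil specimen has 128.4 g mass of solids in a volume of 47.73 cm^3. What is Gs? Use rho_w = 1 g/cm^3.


Using Gs = m_s / (V_s * rho_w)
Since rho_w = 1 g/cm^3:
Gs = 128.4 / 47.73
Gs = 2.69


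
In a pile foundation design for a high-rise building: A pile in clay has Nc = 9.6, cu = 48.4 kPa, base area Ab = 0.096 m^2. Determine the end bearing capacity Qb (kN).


Using Qb = Nc * cu * Ab
Qb = 9.6 * 48.4 * 0.096
Qb = 44.61 kN


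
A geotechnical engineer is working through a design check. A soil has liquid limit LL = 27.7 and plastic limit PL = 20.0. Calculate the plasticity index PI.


Result: 7.7

Derivation:
Using PI = LL - PL
PI = 27.7 - 20.0
PI = 7.7


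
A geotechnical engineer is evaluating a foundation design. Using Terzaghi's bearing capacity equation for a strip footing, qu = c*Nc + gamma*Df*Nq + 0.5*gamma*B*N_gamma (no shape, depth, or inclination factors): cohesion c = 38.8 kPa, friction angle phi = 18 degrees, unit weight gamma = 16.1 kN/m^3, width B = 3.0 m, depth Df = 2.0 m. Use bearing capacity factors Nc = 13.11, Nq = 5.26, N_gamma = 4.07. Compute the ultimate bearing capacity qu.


Compute qu = c*Nc + gamma*Df*Nq + 0.5*gamma*B*N_gamma
Term 1: 38.8 * 13.11 = 508.668
Term 2: 16.1 * 2.0 * 5.26 = 169.372
Term 3: 0.5 * 16.1 * 3.0 * 4.07 = 98.2905
qu = 508.668 + 169.372 + 98.2905
qu = 776.33 kPa


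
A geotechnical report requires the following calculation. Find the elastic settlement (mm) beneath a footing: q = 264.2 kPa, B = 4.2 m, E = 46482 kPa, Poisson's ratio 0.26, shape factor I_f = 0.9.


Using Se = q * B * (1 - nu^2) * I_f / E
1 - nu^2 = 1 - 0.26^2 = 0.9324
Se = 264.2 * 4.2 * 0.9324 * 0.9 / 46482
Se = 0.020033 m
Convert to mm: Se = 0.020033 * 1000 = 20.033 mm


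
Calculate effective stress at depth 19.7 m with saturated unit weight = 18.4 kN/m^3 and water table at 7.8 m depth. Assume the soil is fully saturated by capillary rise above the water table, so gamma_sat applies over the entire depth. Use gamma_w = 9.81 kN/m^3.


Total stress = gamma_sat * depth
sigma = 18.4 * 19.7 = 362.48 kPa
Pore water pressure u = gamma_w * (depth - d_wt)
u = 9.81 * (19.7 - 7.8) = 116.739 kPa
Effective stress = sigma - u
sigma' = 362.48 - 116.739 = 245.74 kPa


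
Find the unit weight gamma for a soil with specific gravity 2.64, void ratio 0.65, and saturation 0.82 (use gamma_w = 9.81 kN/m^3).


Using gamma = gamma_w * (Gs + S*e) / (1 + e)
Numerator: Gs + S*e = 2.64 + 0.82*0.65 = 3.173
Denominator: 1 + e = 1 + 0.65 = 1.65
gamma = 9.81 * 3.173 / 1.65
gamma = 18.865 kN/m^3


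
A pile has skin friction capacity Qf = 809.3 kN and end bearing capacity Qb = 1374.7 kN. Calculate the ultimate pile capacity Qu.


Result: 2184.0 kN

Derivation:
Using Qu = Qf + Qb
Qu = 809.3 + 1374.7
Qu = 2184.0 kN


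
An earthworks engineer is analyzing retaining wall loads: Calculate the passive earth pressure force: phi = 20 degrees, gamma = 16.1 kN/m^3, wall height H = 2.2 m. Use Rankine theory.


Compute passive earth pressure coefficient:
Kp = tan^2(45 + phi/2) = tan^2(55.0) = 2.039607
Compute passive force:
Pp = 0.5 * Kp * gamma * H^2
Pp = 0.5 * 2.039607 * 16.1 * 2.2^2
Pp = 79.47 kN/m


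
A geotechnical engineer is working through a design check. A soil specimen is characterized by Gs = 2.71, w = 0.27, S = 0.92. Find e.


Using the relation e = Gs * w / S
e = 2.71 * 0.27 / 0.92
e = 0.7953
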